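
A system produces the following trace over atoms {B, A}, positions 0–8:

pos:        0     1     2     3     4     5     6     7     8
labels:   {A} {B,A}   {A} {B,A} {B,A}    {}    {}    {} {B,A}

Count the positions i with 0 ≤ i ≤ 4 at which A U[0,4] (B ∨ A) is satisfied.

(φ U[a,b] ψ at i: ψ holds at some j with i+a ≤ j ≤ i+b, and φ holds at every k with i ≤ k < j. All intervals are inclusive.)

Evaluate at each i in [0,4]:
  i=0: ✓ (rhs at j=0)
  i=1: ✓ (rhs at j=1)
  i=2: ✓ (rhs at j=2)
  i=3: ✓ (rhs at j=3)
  i=4: ✓ (rhs at j=4)
Positions where it holds: {0, 1, 2, 3, 4} → 5.

5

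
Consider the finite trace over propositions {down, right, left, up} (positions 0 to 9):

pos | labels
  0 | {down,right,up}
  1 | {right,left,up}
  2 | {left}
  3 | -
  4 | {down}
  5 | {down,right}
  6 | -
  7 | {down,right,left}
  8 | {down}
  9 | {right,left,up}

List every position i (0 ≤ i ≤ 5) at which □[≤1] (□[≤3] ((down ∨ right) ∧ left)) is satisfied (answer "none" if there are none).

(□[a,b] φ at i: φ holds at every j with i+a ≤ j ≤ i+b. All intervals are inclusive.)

none

Evaluate at each i in [0,5]:
  i=0: ✗ (fails at j=0)
  i=1: ✗ (fails at j=1)
  i=2: ✗ (fails at j=2)
  i=3: ✗ (fails at j=3)
  i=4: ✗ (fails at j=4)
  i=5: ✗ (fails at j=5)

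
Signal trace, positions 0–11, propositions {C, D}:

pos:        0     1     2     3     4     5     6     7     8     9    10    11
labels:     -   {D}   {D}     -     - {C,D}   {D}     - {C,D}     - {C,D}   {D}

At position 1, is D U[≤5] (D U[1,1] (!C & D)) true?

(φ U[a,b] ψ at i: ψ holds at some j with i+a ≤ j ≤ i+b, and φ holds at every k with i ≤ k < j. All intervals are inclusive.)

Need some j in [1,6] with (D U[1,1] (!C & D)), and D at every k in [1,j-1].
  j=1: (D U[1,1] (!C & D)) holds; no prefix to check → satisfied.

True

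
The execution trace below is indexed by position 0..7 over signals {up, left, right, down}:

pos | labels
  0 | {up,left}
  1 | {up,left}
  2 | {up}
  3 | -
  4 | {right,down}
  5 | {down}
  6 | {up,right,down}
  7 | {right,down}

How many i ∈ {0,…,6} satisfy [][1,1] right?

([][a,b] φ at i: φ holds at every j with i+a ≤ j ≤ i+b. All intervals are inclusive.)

3

Evaluate at each i in [0,6]:
  i=0: ✗ (fails at j=1)
  i=1: ✗ (fails at j=2)
  i=2: ✗ (fails at j=3)
  i=3: ✓ (all of [4,4])
  i=4: ✗ (fails at j=5)
  i=5: ✓ (all of [6,6])
  i=6: ✓ (all of [7,7])
Positions where it holds: {3, 5, 6} → 3.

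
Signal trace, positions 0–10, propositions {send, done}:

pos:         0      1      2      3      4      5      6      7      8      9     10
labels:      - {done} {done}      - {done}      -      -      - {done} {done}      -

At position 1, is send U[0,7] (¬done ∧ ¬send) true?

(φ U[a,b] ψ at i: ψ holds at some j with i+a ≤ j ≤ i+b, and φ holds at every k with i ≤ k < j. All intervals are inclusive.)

Need some j in [1,8] with (¬done ∧ ¬send), and send at every k in [1,j-1].
  j=1: (¬done ∧ ¬send) false.
  j=2: (¬done ∧ ¬send) false.
  j=3: (¬done ∧ ¬send) holds, but send fails at k=1 → not this j.
  j=4: (¬done ∧ ¬send) false.
  j=5: (¬done ∧ ¬send) holds, but send fails at k=1 → not this j.
  j=6: (¬done ∧ ¬send) holds, but send fails at k=1 → not this j.
  j=7: (¬done ∧ ¬send) holds, but send fails at k=1 → not this j.
  j=8: (¬done ∧ ¬send) false.
No j in the window works → until fails.

No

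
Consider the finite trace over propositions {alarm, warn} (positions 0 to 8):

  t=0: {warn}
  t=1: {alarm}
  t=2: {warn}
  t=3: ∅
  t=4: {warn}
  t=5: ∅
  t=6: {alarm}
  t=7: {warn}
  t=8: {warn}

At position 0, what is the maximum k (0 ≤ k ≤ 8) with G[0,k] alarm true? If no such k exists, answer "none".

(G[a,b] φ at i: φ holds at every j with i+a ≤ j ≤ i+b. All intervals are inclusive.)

none

alarm must hold from j=0 onward; find where it first fails.
  j=0: fails → no k works.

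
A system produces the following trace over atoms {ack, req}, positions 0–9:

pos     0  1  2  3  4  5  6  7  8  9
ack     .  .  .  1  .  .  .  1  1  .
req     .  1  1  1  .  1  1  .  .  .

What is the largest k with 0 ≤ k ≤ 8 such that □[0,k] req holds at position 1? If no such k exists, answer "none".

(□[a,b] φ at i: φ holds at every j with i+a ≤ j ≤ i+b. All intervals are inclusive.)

2

req must hold from j=1 onward; find where it first fails.
  j=1: holds
  j=2: holds
  j=3: holds
  j=4: fails
Holds on [1,3], so largest k = 2.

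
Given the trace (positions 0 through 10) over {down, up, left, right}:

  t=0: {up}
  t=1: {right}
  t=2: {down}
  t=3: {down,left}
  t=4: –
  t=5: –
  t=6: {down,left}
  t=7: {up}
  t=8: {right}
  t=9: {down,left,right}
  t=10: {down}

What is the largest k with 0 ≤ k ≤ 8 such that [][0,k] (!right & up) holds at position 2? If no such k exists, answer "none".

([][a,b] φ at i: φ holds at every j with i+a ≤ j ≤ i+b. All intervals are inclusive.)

(!right & up) must hold from j=2 onward; find where it first fails.
  j=2: fails → no k works.

none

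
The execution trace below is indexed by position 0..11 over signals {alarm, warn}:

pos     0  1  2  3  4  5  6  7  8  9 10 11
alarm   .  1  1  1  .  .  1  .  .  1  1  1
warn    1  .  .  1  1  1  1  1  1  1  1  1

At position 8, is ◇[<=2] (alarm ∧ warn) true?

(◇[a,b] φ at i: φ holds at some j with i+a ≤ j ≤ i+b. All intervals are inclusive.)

Check (alarm ∧ warn) at each j in [8,10]:
  j=8: false
  j=9: true
  j=10: true
Found at j=9 → formula holds.

True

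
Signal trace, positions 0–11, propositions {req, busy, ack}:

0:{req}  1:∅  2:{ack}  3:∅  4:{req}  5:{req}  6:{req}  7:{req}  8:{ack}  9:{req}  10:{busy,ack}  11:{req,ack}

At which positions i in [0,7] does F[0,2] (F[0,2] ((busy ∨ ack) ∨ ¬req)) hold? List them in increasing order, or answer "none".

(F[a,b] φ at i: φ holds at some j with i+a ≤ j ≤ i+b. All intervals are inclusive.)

0, 1, 2, 3, 4, 5, 6, 7

Evaluate at each i in [0,7]:
  i=0: ✓ (witness j=0)
  i=1: ✓ (witness j=1)
  i=2: ✓ (witness j=2)
  i=3: ✓ (witness j=3)
  i=4: ✓ (witness j=6)
  i=5: ✓ (witness j=6)
  i=6: ✓ (witness j=6)
  i=7: ✓ (witness j=7)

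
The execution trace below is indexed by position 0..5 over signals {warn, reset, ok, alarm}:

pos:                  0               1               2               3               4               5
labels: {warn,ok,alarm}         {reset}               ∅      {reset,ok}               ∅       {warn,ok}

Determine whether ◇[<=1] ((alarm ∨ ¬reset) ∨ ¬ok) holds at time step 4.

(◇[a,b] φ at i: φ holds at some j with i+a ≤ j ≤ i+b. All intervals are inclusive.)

Check ((alarm ∨ ¬reset) ∨ ¬ok) at each j in [4,5]:
  j=4: true
  j=5: true
Found at j=4 → formula holds.

Holds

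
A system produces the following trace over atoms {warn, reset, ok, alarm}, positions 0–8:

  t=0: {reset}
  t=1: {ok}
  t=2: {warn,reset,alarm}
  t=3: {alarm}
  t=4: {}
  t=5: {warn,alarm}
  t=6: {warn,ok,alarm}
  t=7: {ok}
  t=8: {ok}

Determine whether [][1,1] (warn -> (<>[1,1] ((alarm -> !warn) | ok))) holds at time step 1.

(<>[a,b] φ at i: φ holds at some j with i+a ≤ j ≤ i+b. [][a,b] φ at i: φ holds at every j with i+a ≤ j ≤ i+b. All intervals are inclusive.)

True

Check (warn -> (<>[1,1] ((alarm -> !warn) | ok))) at every j in [2,2]:
  j=2: antecedent true; consequent holds (witness at 3) → ✓
All positions satisfy it → formula holds.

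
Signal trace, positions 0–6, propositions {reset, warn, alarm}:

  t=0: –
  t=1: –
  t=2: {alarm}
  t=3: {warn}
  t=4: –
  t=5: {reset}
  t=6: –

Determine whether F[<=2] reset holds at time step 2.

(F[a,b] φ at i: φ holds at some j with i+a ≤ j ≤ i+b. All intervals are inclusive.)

Check reset at each j in [2,4]:
  j=2: false
  j=3: false
  j=4: false
No position in the window satisfies it → formula fails.

No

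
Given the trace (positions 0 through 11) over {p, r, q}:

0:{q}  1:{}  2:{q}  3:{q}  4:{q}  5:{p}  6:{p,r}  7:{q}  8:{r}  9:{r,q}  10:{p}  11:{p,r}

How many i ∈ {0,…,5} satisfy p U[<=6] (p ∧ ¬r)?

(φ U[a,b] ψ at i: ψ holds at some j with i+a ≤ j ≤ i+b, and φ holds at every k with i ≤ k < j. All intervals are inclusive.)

1

Evaluate at each i in [0,5]:
  i=0: ✗ (lhs fails at k=0 before rhs at j=5)
  i=1: ✗ (lhs fails at k=1 before rhs at j=5)
  i=2: ✗ (lhs fails at k=2 before rhs at j=5)
  i=3: ✗ (lhs fails at k=3 before rhs at j=5)
  i=4: ✗ (lhs fails at k=4 before rhs at j=5)
  i=5: ✓ (rhs at j=5)
Positions where it holds: {5} → 1.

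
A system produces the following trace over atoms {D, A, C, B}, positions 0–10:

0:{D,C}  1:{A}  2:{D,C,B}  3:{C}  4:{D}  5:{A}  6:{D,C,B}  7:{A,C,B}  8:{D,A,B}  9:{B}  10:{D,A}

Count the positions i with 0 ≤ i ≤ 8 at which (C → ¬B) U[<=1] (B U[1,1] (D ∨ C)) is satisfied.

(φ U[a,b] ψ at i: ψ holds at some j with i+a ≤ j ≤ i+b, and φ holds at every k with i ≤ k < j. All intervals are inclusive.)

Evaluate at each i in [0,8]:
  i=0: ✗ (no rhs in [0,1])
  i=1: ✓ (rhs at j=2; lhs holds on [1,1])
  i=2: ✓ (rhs at j=2)
  i=3: ✗ (no rhs in [3,4])
  i=4: ✗ (no rhs in [4,5])
  i=5: ✓ (rhs at j=6; lhs holds on [5,5])
  i=6: ✓ (rhs at j=6)
  i=7: ✓ (rhs at j=7)
  i=8: ✓ (rhs at j=9; lhs holds on [8,8])
Positions where it holds: {1, 2, 5, 6, 7, 8} → 6.

6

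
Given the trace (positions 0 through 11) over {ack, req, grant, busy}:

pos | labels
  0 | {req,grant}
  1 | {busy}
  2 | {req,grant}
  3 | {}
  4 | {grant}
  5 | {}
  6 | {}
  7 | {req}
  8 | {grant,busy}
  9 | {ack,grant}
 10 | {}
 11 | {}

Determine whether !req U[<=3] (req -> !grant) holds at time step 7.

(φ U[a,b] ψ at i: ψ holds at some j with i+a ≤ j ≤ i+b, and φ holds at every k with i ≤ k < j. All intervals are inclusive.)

Need some j in [7,10] with (req -> !grant), and !req at every k in [7,j-1].
  j=7: (req -> !grant) holds; no prefix to check → satisfied.

Holds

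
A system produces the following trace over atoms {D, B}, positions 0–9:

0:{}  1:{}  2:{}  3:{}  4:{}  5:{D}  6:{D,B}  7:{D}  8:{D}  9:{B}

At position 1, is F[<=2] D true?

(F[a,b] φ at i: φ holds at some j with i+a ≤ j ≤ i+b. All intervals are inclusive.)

False

Check D at each j in [1,3]:
  j=1: false
  j=2: false
  j=3: false
No position in the window satisfies it → formula fails.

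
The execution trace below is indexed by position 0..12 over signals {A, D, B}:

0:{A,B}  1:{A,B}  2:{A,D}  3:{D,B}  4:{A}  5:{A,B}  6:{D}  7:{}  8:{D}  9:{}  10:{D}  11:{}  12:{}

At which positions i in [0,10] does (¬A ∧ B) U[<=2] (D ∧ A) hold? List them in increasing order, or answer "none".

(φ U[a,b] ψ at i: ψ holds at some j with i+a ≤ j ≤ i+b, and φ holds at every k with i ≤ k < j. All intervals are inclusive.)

Evaluate at each i in [0,10]:
  i=0: ✗ (lhs fails at k=0 before rhs at j=2)
  i=1: ✗ (lhs fails at k=1 before rhs at j=2)
  i=2: ✓ (rhs at j=2)
  i=3: ✗ (no rhs in [3,5])
  i=4: ✗ (no rhs in [4,6])
  i=5: ✗ (no rhs in [5,7])
  i=6: ✗ (no rhs in [6,8])
  i=7: ✗ (no rhs in [7,9])
  i=8: ✗ (no rhs in [8,10])
  i=9: ✗ (no rhs in [9,11])
  i=10: ✗ (no rhs in [10,12])

2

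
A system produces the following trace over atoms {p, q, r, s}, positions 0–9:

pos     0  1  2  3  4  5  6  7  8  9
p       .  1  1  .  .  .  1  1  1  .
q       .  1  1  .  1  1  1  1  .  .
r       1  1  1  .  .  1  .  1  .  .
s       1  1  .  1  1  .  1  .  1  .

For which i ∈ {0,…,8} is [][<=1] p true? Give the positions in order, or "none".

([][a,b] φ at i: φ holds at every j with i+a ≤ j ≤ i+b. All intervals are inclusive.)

1, 6, 7

Evaluate at each i in [0,8]:
  i=0: ✗ (fails at j=0)
  i=1: ✓ (all of [1,2])
  i=2: ✗ (fails at j=3)
  i=3: ✗ (fails at j=3)
  i=4: ✗ (fails at j=4)
  i=5: ✗ (fails at j=5)
  i=6: ✓ (all of [6,7])
  i=7: ✓ (all of [7,8])
  i=8: ✗ (fails at j=9)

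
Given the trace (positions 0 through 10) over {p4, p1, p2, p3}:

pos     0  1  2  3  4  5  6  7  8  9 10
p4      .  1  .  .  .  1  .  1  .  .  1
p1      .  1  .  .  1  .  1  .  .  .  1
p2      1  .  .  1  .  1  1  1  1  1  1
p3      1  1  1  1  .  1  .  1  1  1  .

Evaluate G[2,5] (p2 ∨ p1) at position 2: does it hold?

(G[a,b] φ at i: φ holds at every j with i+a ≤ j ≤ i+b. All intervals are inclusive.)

Yes

Check (p2 ∨ p1) at every j in [4,7]:
  j=4: true
  j=5: true
  j=6: true
  j=7: true
All positions satisfy it → formula holds.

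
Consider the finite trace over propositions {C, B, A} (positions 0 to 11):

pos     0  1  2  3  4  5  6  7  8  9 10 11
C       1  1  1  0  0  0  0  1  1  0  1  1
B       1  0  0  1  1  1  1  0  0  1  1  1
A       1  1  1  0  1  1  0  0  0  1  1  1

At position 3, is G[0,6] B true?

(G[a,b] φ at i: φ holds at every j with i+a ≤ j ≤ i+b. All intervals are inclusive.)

No

Check B at every j in [3,9]:
  j=3: true
  j=4: true
  j=5: true
  j=6: true
  j=7: false
  j=8: false
  j=9: true
Fails at j=7 → formula fails.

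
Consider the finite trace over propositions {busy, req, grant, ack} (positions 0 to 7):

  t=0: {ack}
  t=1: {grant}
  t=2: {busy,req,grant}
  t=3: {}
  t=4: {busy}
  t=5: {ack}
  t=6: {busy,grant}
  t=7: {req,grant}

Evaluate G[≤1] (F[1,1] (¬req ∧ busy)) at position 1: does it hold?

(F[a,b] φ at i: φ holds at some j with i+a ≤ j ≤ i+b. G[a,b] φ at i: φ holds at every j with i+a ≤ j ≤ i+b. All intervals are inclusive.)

False

Check F[1,1] (¬req ∧ busy) at every j in [1,2]:
  j=1: fails (none in [2,2])
  j=2: fails (none in [3,3])
Fails at j=1 → formula fails.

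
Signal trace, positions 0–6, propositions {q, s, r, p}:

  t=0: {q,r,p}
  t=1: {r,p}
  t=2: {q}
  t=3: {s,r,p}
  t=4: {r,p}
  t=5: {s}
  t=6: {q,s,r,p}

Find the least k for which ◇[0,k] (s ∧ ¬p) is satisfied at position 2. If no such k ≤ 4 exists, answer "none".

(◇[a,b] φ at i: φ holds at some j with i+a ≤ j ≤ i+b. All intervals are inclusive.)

3

Scan j = 2,3,… for (s ∧ ¬p):
  j=2: fails
  j=3: fails
  j=4: fails
  j=5: holds
First hit at j=5, so smallest k = 5-2 = 3.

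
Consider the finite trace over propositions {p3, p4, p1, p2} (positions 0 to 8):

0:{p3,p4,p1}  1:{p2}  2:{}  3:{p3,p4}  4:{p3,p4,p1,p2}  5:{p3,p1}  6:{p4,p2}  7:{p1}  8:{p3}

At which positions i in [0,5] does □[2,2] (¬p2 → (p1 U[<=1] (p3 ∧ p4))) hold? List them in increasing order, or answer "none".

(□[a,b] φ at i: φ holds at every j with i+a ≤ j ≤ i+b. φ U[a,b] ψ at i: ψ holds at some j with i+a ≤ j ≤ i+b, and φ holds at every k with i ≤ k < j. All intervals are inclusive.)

1, 2, 4

Evaluate at each i in [0,5]:
  i=0: ✗ (fails at j=2)
  i=1: ✓ (all of [3,3])
  i=2: ✓ (all of [4,4])
  i=3: ✗ (fails at j=5)
  i=4: ✓ (all of [6,6])
  i=5: ✗ (fails at j=7)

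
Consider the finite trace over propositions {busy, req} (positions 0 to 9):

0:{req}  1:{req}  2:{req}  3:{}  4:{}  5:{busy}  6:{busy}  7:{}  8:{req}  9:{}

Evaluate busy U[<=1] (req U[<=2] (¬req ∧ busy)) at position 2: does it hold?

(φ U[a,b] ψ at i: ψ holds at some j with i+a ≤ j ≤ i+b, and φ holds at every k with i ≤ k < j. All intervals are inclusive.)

Need some j in [2,3] with (req U[<=2] (¬req ∧ busy)), and busy at every k in [2,j-1].
  j=2: (req U[<=2] (¬req ∧ busy)) — fails.
  j=3: (req U[<=2] (¬req ∧ busy)) — fails.
No j in the window works → until fails.

Does not hold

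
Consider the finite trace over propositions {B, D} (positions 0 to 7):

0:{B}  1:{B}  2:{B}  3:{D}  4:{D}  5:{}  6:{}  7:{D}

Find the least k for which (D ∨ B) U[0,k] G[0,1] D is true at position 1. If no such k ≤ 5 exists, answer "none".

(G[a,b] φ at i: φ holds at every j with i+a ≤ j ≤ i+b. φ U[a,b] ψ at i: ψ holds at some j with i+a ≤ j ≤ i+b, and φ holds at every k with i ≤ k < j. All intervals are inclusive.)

2

Need earliest j ≥ 1 with G[0,1] D, and (D ∨ B) at every k in [1,j-1].
  j=1: rhs fails.
  j=2: rhs fails.
  j=3: rhs holds; lhs holds on [1,2]. k = 2.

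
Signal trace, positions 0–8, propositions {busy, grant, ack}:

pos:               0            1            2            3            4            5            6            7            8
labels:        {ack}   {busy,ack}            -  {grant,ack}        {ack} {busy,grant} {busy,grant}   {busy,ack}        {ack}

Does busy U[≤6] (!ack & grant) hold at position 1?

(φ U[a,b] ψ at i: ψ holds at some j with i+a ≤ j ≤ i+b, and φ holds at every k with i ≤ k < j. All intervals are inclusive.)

Does not hold

Need some j in [1,7] with (!ack & grant), and busy at every k in [1,j-1].
  j=1: (!ack & grant) false.
  j=2: (!ack & grant) false.
  j=3: (!ack & grant) false.
  j=4: (!ack & grant) false.
  j=5: (!ack & grant) holds, but busy fails at k=2 → not this j.
  j=6: (!ack & grant) holds, but busy fails at k=2 → not this j.
  j=7: (!ack & grant) false.
No j in the window works → until fails.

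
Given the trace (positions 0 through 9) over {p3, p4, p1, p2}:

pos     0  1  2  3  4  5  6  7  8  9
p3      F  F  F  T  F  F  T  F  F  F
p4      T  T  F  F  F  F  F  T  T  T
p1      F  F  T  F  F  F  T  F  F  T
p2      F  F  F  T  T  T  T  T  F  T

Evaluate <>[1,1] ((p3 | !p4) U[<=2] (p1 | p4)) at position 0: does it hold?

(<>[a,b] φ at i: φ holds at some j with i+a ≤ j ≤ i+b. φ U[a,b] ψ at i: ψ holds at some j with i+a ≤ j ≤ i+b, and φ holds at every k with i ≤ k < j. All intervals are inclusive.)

Check ((p3 | !p4) U[<=2] (p1 | p4)) at each j in [1,1]:
  j=1: holds
Found at j=1 → formula holds.

Holds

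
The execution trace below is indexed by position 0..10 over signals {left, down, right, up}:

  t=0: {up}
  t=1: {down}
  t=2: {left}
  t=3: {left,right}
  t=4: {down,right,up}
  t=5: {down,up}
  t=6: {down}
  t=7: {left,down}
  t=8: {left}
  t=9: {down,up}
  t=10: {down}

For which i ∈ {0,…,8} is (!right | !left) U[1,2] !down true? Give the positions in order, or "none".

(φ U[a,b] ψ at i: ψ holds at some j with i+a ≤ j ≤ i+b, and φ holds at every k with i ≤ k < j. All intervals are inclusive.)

0, 1, 2, 6, 7

Evaluate at each i in [0,8]:
  i=0: ✓ (rhs at j=2; lhs holds on [0,1])
  i=1: ✓ (rhs at j=2; lhs holds on [1,1])
  i=2: ✓ (rhs at j=3; lhs holds on [2,2])
  i=3: ✗ (no rhs in [4,5])
  i=4: ✗ (no rhs in [5,6])
  i=5: ✗ (no rhs in [6,7])
  i=6: ✓ (rhs at j=8; lhs holds on [6,7])
  i=7: ✓ (rhs at j=8; lhs holds on [7,7])
  i=8: ✗ (no rhs in [9,10])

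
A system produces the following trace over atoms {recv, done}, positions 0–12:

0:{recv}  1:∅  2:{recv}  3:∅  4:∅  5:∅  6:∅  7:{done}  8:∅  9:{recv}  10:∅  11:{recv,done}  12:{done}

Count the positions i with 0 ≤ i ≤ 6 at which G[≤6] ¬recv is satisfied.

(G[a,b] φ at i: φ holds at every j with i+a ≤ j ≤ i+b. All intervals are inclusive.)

0

Evaluate at each i in [0,6]:
  i=0: ✗ (fails at j=0)
  i=1: ✗ (fails at j=2)
  i=2: ✗ (fails at j=2)
  i=3: ✗ (fails at j=9)
  i=4: ✗ (fails at j=9)
  i=5: ✗ (fails at j=9)
  i=6: ✗ (fails at j=9)
Positions where it holds: {} → 0.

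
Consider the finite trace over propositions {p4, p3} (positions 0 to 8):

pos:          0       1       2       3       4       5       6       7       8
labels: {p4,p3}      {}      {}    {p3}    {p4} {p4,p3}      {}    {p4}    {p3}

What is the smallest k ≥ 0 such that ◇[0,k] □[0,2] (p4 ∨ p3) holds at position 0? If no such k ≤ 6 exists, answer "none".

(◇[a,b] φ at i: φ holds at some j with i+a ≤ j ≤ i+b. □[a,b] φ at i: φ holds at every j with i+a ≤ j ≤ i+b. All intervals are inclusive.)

Scan j = 0,1,… for □[0,2] (p4 ∨ p3):
  j=0: fails
  j=1: fails
  j=2: fails
  j=3: holds
First hit at j=3, so smallest k = 3-0 = 3.

3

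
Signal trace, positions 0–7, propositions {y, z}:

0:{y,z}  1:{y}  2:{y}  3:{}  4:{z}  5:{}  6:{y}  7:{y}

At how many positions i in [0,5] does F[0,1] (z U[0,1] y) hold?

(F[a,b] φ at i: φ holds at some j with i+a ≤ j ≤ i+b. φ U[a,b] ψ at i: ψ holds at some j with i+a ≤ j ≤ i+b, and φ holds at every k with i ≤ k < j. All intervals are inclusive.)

4

Evaluate at each i in [0,5]:
  i=0: ✓ (witness j=0)
  i=1: ✓ (witness j=1)
  i=2: ✓ (witness j=2)
  i=3: ✗ (none in [3,4])
  i=4: ✗ (none in [4,5])
  i=5: ✓ (witness j=6)
Positions where it holds: {0, 1, 2, 5} → 4.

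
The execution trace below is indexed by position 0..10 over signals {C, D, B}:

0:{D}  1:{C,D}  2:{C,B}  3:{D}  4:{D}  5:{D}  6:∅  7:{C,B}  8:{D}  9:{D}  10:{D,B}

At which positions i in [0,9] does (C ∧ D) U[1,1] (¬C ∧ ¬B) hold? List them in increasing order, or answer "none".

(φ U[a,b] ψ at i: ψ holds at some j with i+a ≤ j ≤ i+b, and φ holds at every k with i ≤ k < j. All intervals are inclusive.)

Evaluate at each i in [0,9]:
  i=0: ✗ (no rhs in [1,1])
  i=1: ✗ (no rhs in [2,2])
  i=2: ✗ (lhs fails at k=2 before rhs at j=3)
  i=3: ✗ (lhs fails at k=3 before rhs at j=4)
  i=4: ✗ (lhs fails at k=4 before rhs at j=5)
  i=5: ✗ (lhs fails at k=5 before rhs at j=6)
  i=6: ✗ (no rhs in [7,7])
  i=7: ✗ (lhs fails at k=7 before rhs at j=8)
  i=8: ✗ (lhs fails at k=8 before rhs at j=9)
  i=9: ✗ (no rhs in [10,10])

none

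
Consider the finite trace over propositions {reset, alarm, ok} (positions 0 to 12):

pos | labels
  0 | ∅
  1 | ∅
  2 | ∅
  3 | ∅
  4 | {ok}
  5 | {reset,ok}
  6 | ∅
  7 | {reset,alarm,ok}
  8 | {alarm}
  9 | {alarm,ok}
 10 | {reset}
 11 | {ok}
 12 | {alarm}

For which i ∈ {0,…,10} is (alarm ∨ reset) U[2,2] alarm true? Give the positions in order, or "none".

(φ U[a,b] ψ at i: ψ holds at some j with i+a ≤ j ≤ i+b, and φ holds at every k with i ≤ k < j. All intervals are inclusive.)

7

Evaluate at each i in [0,10]:
  i=0: ✗ (no rhs in [2,2])
  i=1: ✗ (no rhs in [3,3])
  i=2: ✗ (no rhs in [4,4])
  i=3: ✗ (no rhs in [5,5])
  i=4: ✗ (no rhs in [6,6])
  i=5: ✗ (lhs fails at k=6 before rhs at j=7)
  i=6: ✗ (lhs fails at k=6 before rhs at j=8)
  i=7: ✓ (rhs at j=9; lhs holds on [7,8])
  i=8: ✗ (no rhs in [10,10])
  i=9: ✗ (no rhs in [11,11])
  i=10: ✗ (lhs fails at k=11 before rhs at j=12)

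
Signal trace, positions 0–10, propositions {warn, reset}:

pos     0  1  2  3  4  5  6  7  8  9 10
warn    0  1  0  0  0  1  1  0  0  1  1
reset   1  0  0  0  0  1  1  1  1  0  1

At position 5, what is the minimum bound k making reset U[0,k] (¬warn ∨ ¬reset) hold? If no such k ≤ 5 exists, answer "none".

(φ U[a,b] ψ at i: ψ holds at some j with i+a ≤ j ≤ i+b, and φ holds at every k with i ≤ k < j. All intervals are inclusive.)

Need earliest j ≥ 5 with (¬warn ∨ ¬reset), and reset at every k in [5,j-1].
  j=5: rhs fails.
  j=6: rhs fails.
  j=7: rhs holds; lhs holds on [5,6]. k = 2.

2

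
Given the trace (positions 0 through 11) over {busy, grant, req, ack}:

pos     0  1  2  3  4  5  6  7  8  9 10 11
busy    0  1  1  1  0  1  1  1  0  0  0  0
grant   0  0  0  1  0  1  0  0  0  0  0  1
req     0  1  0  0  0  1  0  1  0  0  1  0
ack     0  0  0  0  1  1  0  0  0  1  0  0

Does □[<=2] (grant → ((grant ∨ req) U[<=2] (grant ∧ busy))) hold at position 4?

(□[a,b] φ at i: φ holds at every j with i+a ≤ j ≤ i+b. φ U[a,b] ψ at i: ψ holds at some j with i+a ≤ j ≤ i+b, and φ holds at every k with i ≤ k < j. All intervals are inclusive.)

Holds

Check (grant → ((grant ∨ req) U[<=2] (grant ∧ busy))) at every j in [4,6]:
  j=4: antecedent false → ✓
  j=5: antecedent true; consequent holds → ✓
  j=6: antecedent false → ✓
All positions satisfy it → formula holds.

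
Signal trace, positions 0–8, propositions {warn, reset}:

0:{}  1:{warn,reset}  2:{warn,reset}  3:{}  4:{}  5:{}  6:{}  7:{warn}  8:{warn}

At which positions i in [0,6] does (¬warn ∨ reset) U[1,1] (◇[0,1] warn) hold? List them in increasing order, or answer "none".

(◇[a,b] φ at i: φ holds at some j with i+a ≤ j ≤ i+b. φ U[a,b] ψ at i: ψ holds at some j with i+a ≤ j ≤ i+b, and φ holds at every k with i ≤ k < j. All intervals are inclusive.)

Evaluate at each i in [0,6]:
  i=0: ✓ (rhs at j=1; lhs holds on [0,0])
  i=1: ✓ (rhs at j=2; lhs holds on [1,1])
  i=2: ✗ (no rhs in [3,3])
  i=3: ✗ (no rhs in [4,4])
  i=4: ✗ (no rhs in [5,5])
  i=5: ✓ (rhs at j=6; lhs holds on [5,5])
  i=6: ✓ (rhs at j=7; lhs holds on [6,6])

0, 1, 5, 6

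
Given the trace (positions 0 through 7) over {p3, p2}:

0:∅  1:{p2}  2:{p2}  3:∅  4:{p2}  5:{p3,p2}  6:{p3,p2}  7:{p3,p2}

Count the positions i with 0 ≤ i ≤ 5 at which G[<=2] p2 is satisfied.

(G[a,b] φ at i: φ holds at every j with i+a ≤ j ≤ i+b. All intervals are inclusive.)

Evaluate at each i in [0,5]:
  i=0: ✗ (fails at j=0)
  i=1: ✗ (fails at j=3)
  i=2: ✗ (fails at j=3)
  i=3: ✗ (fails at j=3)
  i=4: ✓ (all of [4,6])
  i=5: ✓ (all of [5,7])
Positions where it holds: {4, 5} → 2.

2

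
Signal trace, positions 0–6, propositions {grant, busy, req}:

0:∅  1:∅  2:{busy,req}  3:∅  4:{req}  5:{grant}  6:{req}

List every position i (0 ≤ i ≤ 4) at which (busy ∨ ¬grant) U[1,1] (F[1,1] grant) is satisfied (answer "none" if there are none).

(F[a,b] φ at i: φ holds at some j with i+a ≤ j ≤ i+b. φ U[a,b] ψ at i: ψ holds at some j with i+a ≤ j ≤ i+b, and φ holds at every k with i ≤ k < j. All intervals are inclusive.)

Evaluate at each i in [0,4]:
  i=0: ✗ (no rhs in [1,1])
  i=1: ✗ (no rhs in [2,2])
  i=2: ✗ (no rhs in [3,3])
  i=3: ✓ (rhs at j=4; lhs holds on [3,3])
  i=4: ✗ (no rhs in [5,5])

3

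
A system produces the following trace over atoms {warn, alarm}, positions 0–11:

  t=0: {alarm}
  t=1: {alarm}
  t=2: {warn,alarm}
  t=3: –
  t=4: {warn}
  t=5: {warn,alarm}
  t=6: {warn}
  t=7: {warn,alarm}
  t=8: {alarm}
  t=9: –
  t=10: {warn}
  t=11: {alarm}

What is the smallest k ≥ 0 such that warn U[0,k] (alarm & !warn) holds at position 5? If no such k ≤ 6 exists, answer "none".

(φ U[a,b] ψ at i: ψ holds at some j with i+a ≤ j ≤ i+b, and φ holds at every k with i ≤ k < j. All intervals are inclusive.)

3

Need earliest j ≥ 5 with (alarm & !warn), and warn at every k in [5,j-1].
  j=5: rhs fails.
  j=6: rhs fails.
  j=7: rhs fails.
  j=8: rhs holds; lhs holds on [5,7]. k = 3.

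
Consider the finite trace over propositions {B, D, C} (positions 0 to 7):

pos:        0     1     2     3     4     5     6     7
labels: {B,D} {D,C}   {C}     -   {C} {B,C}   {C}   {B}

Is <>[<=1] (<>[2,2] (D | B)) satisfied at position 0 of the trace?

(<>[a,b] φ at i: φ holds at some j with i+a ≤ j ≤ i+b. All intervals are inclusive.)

Check <>[2,2] (D | B) at each j in [0,1]:
  j=0: fails (none in [2,2])
  j=1: fails (none in [3,3])
No position in the window satisfies it → formula fails.

False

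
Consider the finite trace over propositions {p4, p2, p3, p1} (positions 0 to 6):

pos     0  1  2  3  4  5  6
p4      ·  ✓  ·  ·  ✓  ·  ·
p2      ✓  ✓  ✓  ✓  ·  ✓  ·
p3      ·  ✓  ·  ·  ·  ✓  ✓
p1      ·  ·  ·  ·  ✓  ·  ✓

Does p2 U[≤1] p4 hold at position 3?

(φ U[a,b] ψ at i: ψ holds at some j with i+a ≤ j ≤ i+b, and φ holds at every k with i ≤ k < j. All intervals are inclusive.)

Yes

Need some j in [3,4] with p4, and p2 at every k in [3,j-1].
  j=3: p4 false.
  j=4: p4 holds; p2 holds at every k in [3,3] → satisfied.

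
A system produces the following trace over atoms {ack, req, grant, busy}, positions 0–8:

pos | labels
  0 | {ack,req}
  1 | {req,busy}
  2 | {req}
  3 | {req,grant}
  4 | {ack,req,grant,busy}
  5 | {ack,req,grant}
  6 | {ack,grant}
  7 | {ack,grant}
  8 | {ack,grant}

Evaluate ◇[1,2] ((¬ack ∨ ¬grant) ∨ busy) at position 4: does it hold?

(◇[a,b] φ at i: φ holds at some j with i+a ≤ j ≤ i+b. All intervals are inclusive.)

Check ((¬ack ∨ ¬grant) ∨ busy) at each j in [5,6]:
  j=5: false
  j=6: false
No position in the window satisfies it → formula fails.

No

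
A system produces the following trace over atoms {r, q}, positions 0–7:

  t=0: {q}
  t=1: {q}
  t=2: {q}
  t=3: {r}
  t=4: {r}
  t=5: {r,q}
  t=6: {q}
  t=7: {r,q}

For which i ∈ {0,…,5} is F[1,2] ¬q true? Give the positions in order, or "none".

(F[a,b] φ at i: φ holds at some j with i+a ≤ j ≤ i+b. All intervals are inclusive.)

Evaluate at each i in [0,5]:
  i=0: ✗ (none in [1,2])
  i=1: ✓ (witness j=3)
  i=2: ✓ (witness j=3)
  i=3: ✓ (witness j=4)
  i=4: ✗ (none in [5,6])
  i=5: ✗ (none in [6,7])

1, 2, 3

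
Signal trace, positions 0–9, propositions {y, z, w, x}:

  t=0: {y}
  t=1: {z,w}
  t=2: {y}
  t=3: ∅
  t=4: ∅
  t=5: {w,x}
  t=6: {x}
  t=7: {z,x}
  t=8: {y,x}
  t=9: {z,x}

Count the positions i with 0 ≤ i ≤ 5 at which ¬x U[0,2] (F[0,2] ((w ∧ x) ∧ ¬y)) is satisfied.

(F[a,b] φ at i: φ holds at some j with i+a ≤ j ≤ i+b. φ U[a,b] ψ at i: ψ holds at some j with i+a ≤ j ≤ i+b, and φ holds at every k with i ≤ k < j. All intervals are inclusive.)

Evaluate at each i in [0,5]:
  i=0: ✗ (no rhs in [0,2])
  i=1: ✓ (rhs at j=3; lhs holds on [1,2])
  i=2: ✓ (rhs at j=3; lhs holds on [2,2])
  i=3: ✓ (rhs at j=3)
  i=4: ✓ (rhs at j=4)
  i=5: ✓ (rhs at j=5)
Positions where it holds: {1, 2, 3, 4, 5} → 5.

5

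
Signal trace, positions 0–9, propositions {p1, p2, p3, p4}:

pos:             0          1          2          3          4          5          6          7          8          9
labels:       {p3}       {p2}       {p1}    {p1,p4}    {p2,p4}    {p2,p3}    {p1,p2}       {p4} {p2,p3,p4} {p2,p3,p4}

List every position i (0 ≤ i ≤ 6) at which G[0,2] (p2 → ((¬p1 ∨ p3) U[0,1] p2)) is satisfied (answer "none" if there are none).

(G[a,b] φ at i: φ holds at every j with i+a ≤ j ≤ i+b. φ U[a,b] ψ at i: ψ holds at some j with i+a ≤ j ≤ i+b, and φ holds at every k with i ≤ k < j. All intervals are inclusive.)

Evaluate at each i in [0,6]:
  i=0: ✓ (all of [0,2])
  i=1: ✓ (all of [1,3])
  i=2: ✓ (all of [2,4])
  i=3: ✓ (all of [3,5])
  i=4: ✓ (all of [4,6])
  i=5: ✓ (all of [5,7])
  i=6: ✓ (all of [6,8])

0, 1, 2, 3, 4, 5, 6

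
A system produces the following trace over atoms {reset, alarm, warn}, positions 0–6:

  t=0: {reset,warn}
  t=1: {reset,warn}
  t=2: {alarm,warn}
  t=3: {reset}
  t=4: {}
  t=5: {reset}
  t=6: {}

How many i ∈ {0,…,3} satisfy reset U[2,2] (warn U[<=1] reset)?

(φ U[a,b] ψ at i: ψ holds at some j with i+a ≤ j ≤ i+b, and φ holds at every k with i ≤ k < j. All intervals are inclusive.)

1

Evaluate at each i in [0,3]:
  i=0: ✓ (rhs at j=2; lhs holds on [0,1])
  i=1: ✗ (lhs fails at k=2 before rhs at j=3)
  i=2: ✗ (no rhs in [4,4])
  i=3: ✗ (lhs fails at k=4 before rhs at j=5)
Positions where it holds: {0} → 1.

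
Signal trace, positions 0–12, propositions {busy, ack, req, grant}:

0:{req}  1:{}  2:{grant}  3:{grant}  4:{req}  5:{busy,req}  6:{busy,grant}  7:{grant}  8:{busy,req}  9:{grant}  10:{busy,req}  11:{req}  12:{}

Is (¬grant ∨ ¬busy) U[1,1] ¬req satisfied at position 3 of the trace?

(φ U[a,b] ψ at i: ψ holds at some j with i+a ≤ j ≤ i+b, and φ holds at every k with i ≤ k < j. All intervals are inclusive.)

Need some j in [4,4] with ¬req, and (¬grant ∨ ¬busy) at every k in [3,j-1].
  j=4: ¬req false.
No j in the window works → until fails.

False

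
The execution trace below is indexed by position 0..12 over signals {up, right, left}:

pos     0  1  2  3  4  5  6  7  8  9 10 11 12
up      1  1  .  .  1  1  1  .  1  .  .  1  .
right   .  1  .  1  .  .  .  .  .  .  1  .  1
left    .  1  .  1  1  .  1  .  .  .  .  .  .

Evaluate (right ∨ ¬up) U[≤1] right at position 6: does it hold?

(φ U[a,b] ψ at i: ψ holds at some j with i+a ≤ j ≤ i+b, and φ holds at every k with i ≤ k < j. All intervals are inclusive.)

Need some j in [6,7] with right, and (right ∨ ¬up) at every k in [6,j-1].
  j=6: right false.
  j=7: right false.
No j in the window works → until fails.

False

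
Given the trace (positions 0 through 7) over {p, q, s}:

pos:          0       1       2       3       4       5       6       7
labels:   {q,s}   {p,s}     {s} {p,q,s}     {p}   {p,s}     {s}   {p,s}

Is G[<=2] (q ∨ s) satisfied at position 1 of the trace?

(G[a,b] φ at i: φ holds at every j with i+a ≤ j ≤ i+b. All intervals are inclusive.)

Yes

Check (q ∨ s) at every j in [1,3]:
  j=1: true
  j=2: true
  j=3: true
All positions satisfy it → formula holds.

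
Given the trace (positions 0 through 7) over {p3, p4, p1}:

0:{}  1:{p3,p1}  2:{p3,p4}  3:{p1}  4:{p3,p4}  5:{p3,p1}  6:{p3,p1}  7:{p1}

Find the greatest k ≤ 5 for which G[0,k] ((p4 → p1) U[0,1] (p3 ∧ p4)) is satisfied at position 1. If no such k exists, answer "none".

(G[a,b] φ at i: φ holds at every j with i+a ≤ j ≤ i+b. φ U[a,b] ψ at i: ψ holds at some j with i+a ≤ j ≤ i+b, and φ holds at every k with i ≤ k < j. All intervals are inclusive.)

((p4 → p1) U[0,1] (p3 ∧ p4)) must hold from j=1 onward; find where it first fails.
  j=1: holds
  j=2: holds
  j=3: holds
  j=4: holds
  j=5: fails
Holds on [1,4], so largest k = 3.

3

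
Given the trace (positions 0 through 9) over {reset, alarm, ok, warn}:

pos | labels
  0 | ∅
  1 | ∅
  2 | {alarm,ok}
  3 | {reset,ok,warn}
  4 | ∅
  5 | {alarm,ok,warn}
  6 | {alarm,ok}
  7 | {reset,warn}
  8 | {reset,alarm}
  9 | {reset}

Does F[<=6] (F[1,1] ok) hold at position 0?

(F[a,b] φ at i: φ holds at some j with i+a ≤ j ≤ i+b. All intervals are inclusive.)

True

Check F[1,1] ok at each j in [0,6]:
  j=0: fails (none in [1,1])
  j=1: holds (witness at 2)
  j=2: holds (witness at 3)
  j=3: fails (none in [4,4])
  j=4: holds (witness at 5)
  j=5: holds (witness at 6)
  j=6: fails (none in [7,7])
Found at j=1 → formula holds.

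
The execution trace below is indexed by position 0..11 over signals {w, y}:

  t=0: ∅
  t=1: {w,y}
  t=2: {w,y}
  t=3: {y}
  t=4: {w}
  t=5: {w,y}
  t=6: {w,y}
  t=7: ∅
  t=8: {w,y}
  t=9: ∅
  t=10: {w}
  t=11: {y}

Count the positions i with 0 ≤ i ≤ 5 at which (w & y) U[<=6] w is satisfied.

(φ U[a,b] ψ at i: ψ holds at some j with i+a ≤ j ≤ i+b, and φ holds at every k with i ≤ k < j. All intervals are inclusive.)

4

Evaluate at each i in [0,5]:
  i=0: ✗ (lhs fails at k=0 before rhs at j=1)
  i=1: ✓ (rhs at j=1)
  i=2: ✓ (rhs at j=2)
  i=3: ✗ (lhs fails at k=3 before rhs at j=4)
  i=4: ✓ (rhs at j=4)
  i=5: ✓ (rhs at j=5)
Positions where it holds: {1, 2, 4, 5} → 4.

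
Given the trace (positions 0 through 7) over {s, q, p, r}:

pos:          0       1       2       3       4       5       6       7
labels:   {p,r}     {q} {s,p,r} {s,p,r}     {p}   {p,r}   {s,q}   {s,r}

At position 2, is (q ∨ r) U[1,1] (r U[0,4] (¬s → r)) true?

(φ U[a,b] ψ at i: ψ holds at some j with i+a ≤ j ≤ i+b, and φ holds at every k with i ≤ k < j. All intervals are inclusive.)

Need some j in [3,3] with (r U[0,4] (¬s → r)), and (q ∨ r) at every k in [2,j-1].
  j=3: (r U[0,4] (¬s → r)) holds; (q ∨ r) holds at every k in [2,2] → satisfied.

Yes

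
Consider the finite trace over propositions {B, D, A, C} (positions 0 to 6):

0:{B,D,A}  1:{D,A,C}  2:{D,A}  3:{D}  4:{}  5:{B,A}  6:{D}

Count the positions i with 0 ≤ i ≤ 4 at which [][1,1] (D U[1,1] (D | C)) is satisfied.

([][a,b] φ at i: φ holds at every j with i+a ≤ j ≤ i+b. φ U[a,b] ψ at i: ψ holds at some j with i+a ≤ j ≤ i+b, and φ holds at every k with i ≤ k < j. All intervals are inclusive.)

Evaluate at each i in [0,4]:
  i=0: ✓ (all of [1,1])
  i=1: ✓ (all of [2,2])
  i=2: ✗ (fails at j=3)
  i=3: ✗ (fails at j=4)
  i=4: ✗ (fails at j=5)
Positions where it holds: {0, 1} → 2.

2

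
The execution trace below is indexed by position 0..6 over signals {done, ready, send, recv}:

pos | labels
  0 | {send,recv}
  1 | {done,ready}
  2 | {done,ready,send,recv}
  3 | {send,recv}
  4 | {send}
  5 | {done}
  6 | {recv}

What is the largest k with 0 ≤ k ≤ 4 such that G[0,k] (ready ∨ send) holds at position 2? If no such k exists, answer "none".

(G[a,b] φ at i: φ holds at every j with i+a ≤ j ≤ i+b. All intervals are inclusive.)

(ready ∨ send) must hold from j=2 onward; find where it first fails.
  j=2: holds
  j=3: holds
  j=4: holds
  j=5: fails
Holds on [2,4], so largest k = 2.

2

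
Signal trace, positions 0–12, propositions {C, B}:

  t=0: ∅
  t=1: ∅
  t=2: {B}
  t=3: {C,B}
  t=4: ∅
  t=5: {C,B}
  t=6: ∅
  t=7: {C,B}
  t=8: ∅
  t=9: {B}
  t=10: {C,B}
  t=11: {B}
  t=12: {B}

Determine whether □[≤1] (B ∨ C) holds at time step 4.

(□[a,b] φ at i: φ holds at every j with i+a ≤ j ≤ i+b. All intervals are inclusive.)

Check (B ∨ C) at every j in [4,5]:
  j=4: false
  j=5: true
Fails at j=4 → formula fails.

Does not hold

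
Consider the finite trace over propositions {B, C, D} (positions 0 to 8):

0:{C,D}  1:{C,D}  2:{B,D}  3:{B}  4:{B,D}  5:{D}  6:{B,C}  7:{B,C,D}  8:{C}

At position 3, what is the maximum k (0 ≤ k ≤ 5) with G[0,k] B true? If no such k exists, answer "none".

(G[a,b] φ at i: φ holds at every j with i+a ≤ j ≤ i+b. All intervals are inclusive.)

1

B must hold from j=3 onward; find where it first fails.
  j=3: holds
  j=4: holds
  j=5: fails
Holds on [3,4], so largest k = 1.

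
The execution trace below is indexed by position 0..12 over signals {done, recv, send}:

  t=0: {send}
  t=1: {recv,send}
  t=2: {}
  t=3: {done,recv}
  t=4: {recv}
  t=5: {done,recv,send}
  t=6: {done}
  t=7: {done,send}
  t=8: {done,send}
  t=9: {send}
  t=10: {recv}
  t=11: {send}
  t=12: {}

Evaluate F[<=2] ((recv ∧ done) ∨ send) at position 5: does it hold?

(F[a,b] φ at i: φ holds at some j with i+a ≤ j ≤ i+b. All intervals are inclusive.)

Holds

Check ((recv ∧ done) ∨ send) at each j in [5,7]:
  j=5: true
  j=6: false
  j=7: true
Found at j=5 → formula holds.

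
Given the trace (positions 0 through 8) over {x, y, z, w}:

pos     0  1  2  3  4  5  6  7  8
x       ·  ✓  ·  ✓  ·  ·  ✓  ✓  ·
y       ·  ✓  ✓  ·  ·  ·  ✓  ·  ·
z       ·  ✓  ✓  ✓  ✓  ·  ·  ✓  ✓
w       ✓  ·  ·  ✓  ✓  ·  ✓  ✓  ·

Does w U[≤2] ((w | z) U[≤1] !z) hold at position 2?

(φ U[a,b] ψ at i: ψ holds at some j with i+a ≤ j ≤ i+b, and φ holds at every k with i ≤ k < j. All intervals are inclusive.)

No

Need some j in [2,4] with ((w | z) U[≤1] !z), and w at every k in [2,j-1].
  j=2: ((w | z) U[≤1] !z) — fails.
  j=3: ((w | z) U[≤1] !z) — fails.
  j=4: ((w | z) U[≤1] !z) holds, but w fails at k=2 → not this j.
No j in the window works → until fails.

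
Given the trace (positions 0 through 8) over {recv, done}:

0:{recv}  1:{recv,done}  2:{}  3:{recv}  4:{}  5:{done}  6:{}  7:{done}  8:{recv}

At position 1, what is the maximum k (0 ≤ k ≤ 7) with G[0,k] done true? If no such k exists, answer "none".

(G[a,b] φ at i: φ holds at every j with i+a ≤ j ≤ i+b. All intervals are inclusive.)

0

done must hold from j=1 onward; find where it first fails.
  j=1: holds
  j=2: fails
Holds on [1,1], so largest k = 0.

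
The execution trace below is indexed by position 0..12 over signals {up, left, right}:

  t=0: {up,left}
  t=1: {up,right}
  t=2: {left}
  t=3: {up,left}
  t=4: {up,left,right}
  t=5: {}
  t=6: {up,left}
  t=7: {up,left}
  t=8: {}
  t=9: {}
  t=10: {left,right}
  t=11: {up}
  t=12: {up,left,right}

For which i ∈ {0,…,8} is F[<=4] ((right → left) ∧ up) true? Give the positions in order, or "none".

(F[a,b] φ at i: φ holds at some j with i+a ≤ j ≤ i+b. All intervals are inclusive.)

0, 1, 2, 3, 4, 5, 6, 7, 8

Evaluate at each i in [0,8]:
  i=0: ✓ (witness j=0)
  i=1: ✓ (witness j=3)
  i=2: ✓ (witness j=3)
  i=3: ✓ (witness j=3)
  i=4: ✓ (witness j=4)
  i=5: ✓ (witness j=6)
  i=6: ✓ (witness j=6)
  i=7: ✓ (witness j=7)
  i=8: ✓ (witness j=11)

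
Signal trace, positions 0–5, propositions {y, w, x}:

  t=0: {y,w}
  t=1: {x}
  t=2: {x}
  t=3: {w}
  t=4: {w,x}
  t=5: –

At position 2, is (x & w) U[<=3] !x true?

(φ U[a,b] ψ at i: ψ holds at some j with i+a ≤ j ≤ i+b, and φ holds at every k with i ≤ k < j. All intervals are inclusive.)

Need some j in [2,5] with !x, and (x & w) at every k in [2,j-1].
  j=2: !x false.
  j=3: !x holds, but (x & w) fails at k=2 → not this j.
  j=4: !x false.
  j=5: !x holds, but (x & w) fails at k=2 → not this j.
No j in the window works → until fails.

False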